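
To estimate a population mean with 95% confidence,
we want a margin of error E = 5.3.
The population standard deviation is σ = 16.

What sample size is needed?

Answer: n = 36

Derivation:
z_0.025 = 1.960
n = (z×σ/E)² = (1.960×16/5.3)²
n = 35.0107
Round up: n = 36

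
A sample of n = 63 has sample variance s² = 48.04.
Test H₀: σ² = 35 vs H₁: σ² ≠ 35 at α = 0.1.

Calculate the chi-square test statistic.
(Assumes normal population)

df = n - 1 = 62
χ² = (n-1)s²/σ₀² = 62×48.04/35 = 85.0994
Critical values: χ²_{0.95,62} = 44.889, χ²_{0.05,62} = 81.381
Rejection region: χ² < 44.889 or χ² > 81.381
Decision: reject H₀

Answer: χ² = 85.0994, reject H₀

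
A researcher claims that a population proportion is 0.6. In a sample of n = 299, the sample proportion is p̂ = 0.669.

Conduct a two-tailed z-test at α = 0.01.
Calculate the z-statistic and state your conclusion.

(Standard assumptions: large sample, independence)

Answer: z = 2.4354, fail to reject H₀

Derivation:
H₀: p = 0.6, H₁: p ≠ 0.6
Standard error: SE = √(p₀(1-p₀)/n) = √(0.6×0.4/299) = 0.028332
z-statistic: z = (p̂ - p₀)/SE = (0.669 - 0.6)/0.028332 = 2.4354
Critical value: z_0.005 = ±2.576
p-value = 0.0149
Decision: fail to reject H₀ at α = 0.01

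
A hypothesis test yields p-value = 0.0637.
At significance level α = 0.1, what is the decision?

Compare p-value to α:
0.0637 < 0.1
Decision: reject H₀

Answer: reject H₀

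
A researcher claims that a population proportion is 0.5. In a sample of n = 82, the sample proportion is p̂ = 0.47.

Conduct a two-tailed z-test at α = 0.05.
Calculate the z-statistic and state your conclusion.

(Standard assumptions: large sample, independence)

H₀: p = 0.5, H₁: p ≠ 0.5
Standard error: SE = √(p₀(1-p₀)/n) = √(0.5×0.5/82) = 0.055216
z-statistic: z = (p̂ - p₀)/SE = (0.47 - 0.5)/0.055216 = -0.5433
Critical value: z_0.025 = ±1.960
p-value = 0.5869
Decision: fail to reject H₀ at α = 0.05

Answer: z = -0.5433, fail to reject H₀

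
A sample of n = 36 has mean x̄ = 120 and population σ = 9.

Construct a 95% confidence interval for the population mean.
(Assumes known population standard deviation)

Answer: (117.0600, 122.9400)

Derivation:
Confidence level: 95%, α = 0.05
z_0.025 = 1.960
SE = σ/√n = 9/√36 = 1.5000
Margin of error = 1.960 × 1.5000 = 2.9400
CI: x̄ ± margin = 120 ± 2.9400
CI: (117.0600, 122.9400)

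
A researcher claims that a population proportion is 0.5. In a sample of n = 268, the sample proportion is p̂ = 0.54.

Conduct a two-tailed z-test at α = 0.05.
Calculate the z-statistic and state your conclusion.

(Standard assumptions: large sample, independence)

Answer: z = 1.3097, fail to reject H₀

Derivation:
H₀: p = 0.5, H₁: p ≠ 0.5
Standard error: SE = √(p₀(1-p₀)/n) = √(0.5×0.5/268) = 0.030542
z-statistic: z = (p̂ - p₀)/SE = (0.54 - 0.5)/0.030542 = 1.3097
Critical value: z_0.025 = ±1.960
p-value = 0.1903
Decision: fail to reject H₀ at α = 0.05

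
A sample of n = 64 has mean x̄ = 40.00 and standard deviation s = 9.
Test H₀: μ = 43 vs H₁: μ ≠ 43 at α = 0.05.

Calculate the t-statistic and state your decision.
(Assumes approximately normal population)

df = n - 1 = 63
SE = s/√n = 9/√64 = 1.1250
t = (x̄ - μ₀)/SE = (40.00 - 43)/1.1250 = -2.6667
Critical value: t_{0.025,63} = ±1.998
p-value ≈ 0.0097
Decision: reject H₀

Answer: t = -2.6667, reject H₀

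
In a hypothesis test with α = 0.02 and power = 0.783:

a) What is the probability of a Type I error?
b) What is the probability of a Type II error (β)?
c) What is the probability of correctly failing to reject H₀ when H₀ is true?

Answer: a) 0.02, b) 0.217, c) 0.98

Derivation:
a) Type I error probability = α = 0.02
b) Power = P(reject H₀ | H₁ true) = 1 - β = 0.783, so Type II error probability = β = 1 - Power = 0.217
c) P(fail to reject H₀ | H₀ true) = 1 - α = 0.98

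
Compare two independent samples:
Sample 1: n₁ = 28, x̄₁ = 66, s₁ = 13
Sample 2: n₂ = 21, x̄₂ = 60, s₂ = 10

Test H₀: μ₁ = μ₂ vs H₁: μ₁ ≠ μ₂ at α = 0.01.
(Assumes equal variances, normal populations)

Pooled variance: s²_p = [27×13² + 20×10²]/(47) = 139.6383
s_p = 11.8169
SE = s_p×√(1/n₁ + 1/n₂) = 11.8169×√(1/28 + 1/21) = 3.4112
t = (x̄₁ - x̄₂)/SE = (66 - 60)/3.4112 = 1.7589
df = 47, t-critical = ±2.685
Decision: fail to reject H₀

Answer: t = 1.7589, fail to reject H₀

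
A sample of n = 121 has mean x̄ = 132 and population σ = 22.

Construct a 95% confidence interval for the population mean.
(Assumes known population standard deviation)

Answer: (128.0800, 135.9200)

Derivation:
Confidence level: 95%, α = 0.05
z_0.025 = 1.960
SE = σ/√n = 22/√121 = 2.0000
Margin of error = 1.960 × 2.0000 = 3.9200
CI: x̄ ± margin = 132 ± 3.9200
CI: (128.0800, 135.9200)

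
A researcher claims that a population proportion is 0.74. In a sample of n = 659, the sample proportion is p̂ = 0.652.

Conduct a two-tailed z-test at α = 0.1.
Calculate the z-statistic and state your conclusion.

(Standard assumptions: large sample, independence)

H₀: p = 0.74, H₁: p ≠ 0.74
Standard error: SE = √(p₀(1-p₀)/n) = √(0.74×0.26/659) = 0.017087
z-statistic: z = (p̂ - p₀)/SE = (0.652 - 0.74)/0.017087 = -5.1501
Critical value: z_0.05 = ±1.645
p-value < 0.0001
Decision: reject H₀ at α = 0.1

Answer: z = -5.1501, reject H₀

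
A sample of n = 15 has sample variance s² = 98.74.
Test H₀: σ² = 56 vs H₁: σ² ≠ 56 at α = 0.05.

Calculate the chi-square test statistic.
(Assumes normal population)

Answer: χ² = 24.6850, fail to reject H₀

Derivation:
df = n - 1 = 14
χ² = (n-1)s²/σ₀² = 14×98.74/56 = 24.6850
Critical values: χ²_{0.975,14} = 5.629, χ²_{0.025,14} = 26.119
Rejection region: χ² < 5.629 or χ² > 26.119
Decision: fail to reject H₀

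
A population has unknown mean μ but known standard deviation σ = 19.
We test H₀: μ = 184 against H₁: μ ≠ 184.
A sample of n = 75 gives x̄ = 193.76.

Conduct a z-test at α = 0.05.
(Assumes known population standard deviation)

Answer: z = 4.4487, reject H₀

Derivation:
Standard error: SE = σ/√n = 19/√75 = 2.1939
z-statistic: z = (x̄ - μ₀)/SE = (193.76 - 184)/2.1939 = 4.4487
Critical value: ±1.960
p-value < 0.0001
Decision: reject H₀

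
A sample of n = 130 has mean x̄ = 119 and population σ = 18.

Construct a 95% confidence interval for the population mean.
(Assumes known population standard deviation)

Answer: (115.9057, 122.0943)

Derivation:
Confidence level: 95%, α = 0.05
z_0.025 = 1.960
SE = σ/√n = 18/√130 = 1.5787
Margin of error = 1.960 × 1.5787 = 3.0943
CI: x̄ ± margin = 119 ± 3.0943
CI: (115.9057, 122.0943)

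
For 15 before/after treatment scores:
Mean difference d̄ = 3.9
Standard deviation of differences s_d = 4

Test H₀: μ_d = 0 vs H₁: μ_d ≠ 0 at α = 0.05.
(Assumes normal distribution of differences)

df = n - 1 = 14
SE = s_d/√n = 4/√15 = 1.0328
t = d̄/SE = 3.9/1.0328 = 3.7761
Critical value: t_{0.025,14} = ±2.145
p-value ≈ 0.0020
Decision: reject H₀

Answer: t = 3.7761, reject H₀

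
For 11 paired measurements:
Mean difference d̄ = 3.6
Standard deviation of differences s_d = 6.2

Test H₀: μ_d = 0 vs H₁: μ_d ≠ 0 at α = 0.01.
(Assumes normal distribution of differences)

df = n - 1 = 10
SE = s_d/√n = 6.2/√11 = 1.8694
t = d̄/SE = 3.6/1.8694 = 1.9258
Critical value: t_{0.005,10} = ±3.169
p-value ≈ 0.0830
Decision: fail to reject H₀

Answer: t = 1.9258, fail to reject H₀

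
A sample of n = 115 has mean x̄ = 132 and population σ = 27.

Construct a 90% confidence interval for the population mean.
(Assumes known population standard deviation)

Answer: (127.8582, 136.1418)

Derivation:
Confidence level: 90%, α = 0.1
z_0.05 = 1.645
SE = σ/√n = 27/√115 = 2.5178
Margin of error = 1.645 × 2.5178 = 4.1418
CI: x̄ ± margin = 132 ± 4.1418
CI: (127.8582, 136.1418)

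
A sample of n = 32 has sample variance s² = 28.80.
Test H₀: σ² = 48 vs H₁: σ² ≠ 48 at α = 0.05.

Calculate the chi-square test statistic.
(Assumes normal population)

df = n - 1 = 31
χ² = (n-1)s²/σ₀² = 31×28.80/48 = 18.6000
Critical values: χ²_{0.975,31} = 17.539, χ²_{0.025,31} = 48.232
Rejection region: χ² < 17.539 or χ² > 48.232
Decision: fail to reject H₀

Answer: χ² = 18.6000, fail to reject H₀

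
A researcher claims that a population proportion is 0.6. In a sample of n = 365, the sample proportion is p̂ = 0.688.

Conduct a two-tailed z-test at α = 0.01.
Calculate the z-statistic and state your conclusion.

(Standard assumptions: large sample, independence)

H₀: p = 0.6, H₁: p ≠ 0.6
Standard error: SE = √(p₀(1-p₀)/n) = √(0.6×0.4/365) = 0.025642
z-statistic: z = (p̂ - p₀)/SE = (0.688 - 0.6)/0.025642 = 3.4319
Critical value: z_0.005 = ±2.576
p-value = 0.0006
Decision: reject H₀ at α = 0.01

Answer: z = 3.4319, reject H₀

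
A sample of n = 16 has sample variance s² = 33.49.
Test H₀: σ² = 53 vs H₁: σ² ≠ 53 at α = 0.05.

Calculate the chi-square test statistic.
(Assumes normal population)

df = n - 1 = 15
χ² = (n-1)s²/σ₀² = 15×33.49/53 = 9.4783
Critical values: χ²_{0.975,15} = 6.262, χ²_{0.025,15} = 27.488
Rejection region: χ² < 6.262 or χ² > 27.488
Decision: fail to reject H₀

Answer: χ² = 9.4783, fail to reject H₀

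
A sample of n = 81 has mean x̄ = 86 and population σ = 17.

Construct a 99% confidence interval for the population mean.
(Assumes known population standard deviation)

Confidence level: 99%, α = 0.01
z_0.005 = 2.576
SE = σ/√n = 17/√81 = 1.8889
Margin of error = 2.576 × 1.8889 = 4.8658
CI: x̄ ± margin = 86 ± 4.8658
CI: (81.1342, 90.8658)

Answer: (81.1342, 90.8658)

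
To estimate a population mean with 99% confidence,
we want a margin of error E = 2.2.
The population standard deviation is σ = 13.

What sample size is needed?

z_0.005 = 2.576
n = (z×σ/E)² = (2.576×13/2.2)²
n = 231.7037
Round up: n = 232

Answer: n = 232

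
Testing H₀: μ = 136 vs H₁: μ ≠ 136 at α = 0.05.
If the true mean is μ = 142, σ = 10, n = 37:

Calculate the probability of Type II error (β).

SE = σ/√n = 10/√37 = 1.6440
Critical values: μ₀ ± z_0.025×SE = 136 ± 1.960×1.6440
Acceptance region: (132.7778, 139.2222)
Under H₁ (μ = 142): z_high = (139.2222 - 142)/1.6440 = -1.6897, z_low = (132.7778 - 142)/1.6440 = -5.6096
β = P(not reject | H₁) = Φ(-1.6897) - Φ(-5.6096) ≈ 0.0455

Answer: β ≈ 0.0455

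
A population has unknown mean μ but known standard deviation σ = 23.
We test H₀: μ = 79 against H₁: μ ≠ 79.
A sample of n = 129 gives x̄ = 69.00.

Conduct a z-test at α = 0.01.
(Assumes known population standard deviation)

Answer: z = -4.9383, reject H₀

Derivation:
Standard error: SE = σ/√n = 23/√129 = 2.0250
z-statistic: z = (x̄ - μ₀)/SE = (69.00 - 79)/2.0250 = -4.9383
Critical value: ±2.576
p-value < 0.0001
Decision: reject H₀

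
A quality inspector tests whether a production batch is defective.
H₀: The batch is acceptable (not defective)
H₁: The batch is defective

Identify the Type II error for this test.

A Type I error (probability α) occurs when we reject a true H₀.
A Type II error (probability β) occurs when we fail to reject a false H₀.

Answer: Shipping a defective batch to customers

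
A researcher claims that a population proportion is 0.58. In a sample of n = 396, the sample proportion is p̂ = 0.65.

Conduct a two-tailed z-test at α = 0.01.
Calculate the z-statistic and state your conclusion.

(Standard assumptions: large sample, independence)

Answer: z = 2.8224, reject H₀

Derivation:
H₀: p = 0.58, H₁: p ≠ 0.58
Standard error: SE = √(p₀(1-p₀)/n) = √(0.58×0.42/396) = 0.024802
z-statistic: z = (p̂ - p₀)/SE = (0.65 - 0.58)/0.024802 = 2.8224
Critical value: z_0.005 = ±2.576
p-value = 0.0048
Decision: reject H₀ at α = 0.01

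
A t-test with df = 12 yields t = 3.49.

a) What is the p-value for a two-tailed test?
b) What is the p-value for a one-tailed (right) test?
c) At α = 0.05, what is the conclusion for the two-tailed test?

Answer: a) 0.0045, b) 0.0022, c) reject H₀

Derivation:
Using t-distribution with df = 12:
a) Two-tailed: p = 2×P(T > 3.49) = 0.0045
b) One-tailed: p = P(T > 3.49) = 0.0022
c) 0.0045 < 0.05, reject H₀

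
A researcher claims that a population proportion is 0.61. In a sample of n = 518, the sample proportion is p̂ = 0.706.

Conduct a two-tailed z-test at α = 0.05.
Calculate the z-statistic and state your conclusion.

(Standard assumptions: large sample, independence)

H₀: p = 0.61, H₁: p ≠ 0.61
Standard error: SE = √(p₀(1-p₀)/n) = √(0.61×0.39/518) = 0.021431
z-statistic: z = (p̂ - p₀)/SE = (0.706 - 0.61)/0.021431 = 4.4795
Critical value: z_0.025 = ±1.960
p-value < 0.0001
Decision: reject H₀ at α = 0.05

Answer: z = 4.4795, reject H₀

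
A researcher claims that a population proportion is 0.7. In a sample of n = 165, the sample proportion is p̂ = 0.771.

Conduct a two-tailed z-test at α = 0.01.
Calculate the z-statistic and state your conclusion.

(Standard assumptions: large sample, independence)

Answer: z = 1.9902, fail to reject H₀

Derivation:
H₀: p = 0.7, H₁: p ≠ 0.7
Standard error: SE = √(p₀(1-p₀)/n) = √(0.7×0.3/165) = 0.035675
z-statistic: z = (p̂ - p₀)/SE = (0.771 - 0.7)/0.035675 = 1.9902
Critical value: z_0.005 = ±2.576
p-value = 0.0466
Decision: fail to reject H₀ at α = 0.01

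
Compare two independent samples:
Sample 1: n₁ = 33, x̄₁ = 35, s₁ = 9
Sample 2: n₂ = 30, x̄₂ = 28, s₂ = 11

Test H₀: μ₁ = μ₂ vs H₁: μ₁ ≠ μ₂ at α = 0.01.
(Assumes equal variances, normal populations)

Pooled variance: s²_p = [32×9² + 29×11²]/(61) = 100.0164
s_p = 10.0008
SE = s_p×√(1/n₁ + 1/n₂) = 10.0008×√(1/33 + 1/30) = 2.5228
t = (x̄₁ - x̄₂)/SE = (35 - 28)/2.5228 = 2.7747
df = 61, t-critical = ±2.659
Decision: reject H₀

Answer: t = 2.7747, reject H₀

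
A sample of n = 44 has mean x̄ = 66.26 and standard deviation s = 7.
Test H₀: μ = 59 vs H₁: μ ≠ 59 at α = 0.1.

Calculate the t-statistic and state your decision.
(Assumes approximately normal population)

df = n - 1 = 43
SE = s/√n = 7/√44 = 1.0553
t = (x̄ - μ₀)/SE = (66.26 - 59)/1.0553 = 6.8796
Critical value: t_{0.05,43} = ±1.681
p-value < 0.0001
Decision: reject H₀

Answer: t = 6.8796, reject H₀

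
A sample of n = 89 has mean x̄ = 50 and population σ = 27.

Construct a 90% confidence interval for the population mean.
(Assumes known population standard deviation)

Confidence level: 90%, α = 0.1
z_0.05 = 1.645
SE = σ/√n = 27/√89 = 2.8620
Margin of error = 1.645 × 2.8620 = 4.7080
CI: x̄ ± margin = 50 ± 4.7080
CI: (45.2920, 54.7080)

Answer: (45.2920, 54.7080)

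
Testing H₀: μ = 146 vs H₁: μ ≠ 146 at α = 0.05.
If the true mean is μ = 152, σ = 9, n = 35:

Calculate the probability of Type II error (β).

Answer: β ≈ 0.0236

Derivation:
SE = σ/√n = 9/√35 = 1.5213
Critical values: μ₀ ± z_0.025×SE = 146 ± 1.960×1.5213
Acceptance region: (143.0183, 148.9817)
Under H₁ (μ = 152): z_high = (148.9817 - 152)/1.5213 = -1.9840, z_low = (143.0183 - 152)/1.5213 = -5.9040
β = P(not reject | H₁) = Φ(-1.9840) - Φ(-5.9040) ≈ 0.0236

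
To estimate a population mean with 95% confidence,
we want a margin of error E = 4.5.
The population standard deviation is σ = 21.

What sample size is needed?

Answer: n = 84

Derivation:
z_0.025 = 1.960
n = (z×σ/E)² = (1.960×21/4.5)²
n = 83.6615
Round up: n = 84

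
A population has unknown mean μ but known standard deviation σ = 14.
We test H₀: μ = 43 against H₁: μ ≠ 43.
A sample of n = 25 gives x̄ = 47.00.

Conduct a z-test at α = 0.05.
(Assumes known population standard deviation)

Standard error: SE = σ/√n = 14/√25 = 2.8000
z-statistic: z = (x̄ - μ₀)/SE = (47.00 - 43)/2.8000 = 1.4286
Critical value: ±1.960
p-value = 0.1531
Decision: fail to reject H₀

Answer: z = 1.4286, fail to reject H₀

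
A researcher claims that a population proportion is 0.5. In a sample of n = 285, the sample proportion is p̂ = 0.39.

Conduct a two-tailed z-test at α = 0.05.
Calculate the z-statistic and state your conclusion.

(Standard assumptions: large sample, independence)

H₀: p = 0.5, H₁: p ≠ 0.5
Standard error: SE = √(p₀(1-p₀)/n) = √(0.5×0.5/285) = 0.029617
z-statistic: z = (p̂ - p₀)/SE = (0.39 - 0.5)/0.029617 = -3.7141
Critical value: z_0.025 = ±1.960
p-value = 0.0002
Decision: reject H₀ at α = 0.05

Answer: z = -3.7141, reject H₀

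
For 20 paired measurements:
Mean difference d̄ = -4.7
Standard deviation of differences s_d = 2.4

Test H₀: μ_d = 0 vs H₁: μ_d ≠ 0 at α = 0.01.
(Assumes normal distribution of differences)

df = n - 1 = 19
SE = s_d/√n = 2.4/√20 = 0.5367
t = d̄/SE = -4.7/0.5367 = -8.7572
Critical value: t_{0.005,19} = ±2.861
p-value < 0.0001
Decision: reject H₀

Answer: t = -8.7572, reject H₀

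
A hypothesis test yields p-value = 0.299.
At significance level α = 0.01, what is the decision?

Answer: fail to reject H₀

Derivation:
Compare p-value to α:
0.299 ≥ 0.01
Decision: fail to reject H₀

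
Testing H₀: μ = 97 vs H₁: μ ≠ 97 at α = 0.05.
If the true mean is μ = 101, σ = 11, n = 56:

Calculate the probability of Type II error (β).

SE = σ/√n = 11/√56 = 1.4699
Critical values: μ₀ ± z_0.025×SE = 97 ± 1.960×1.4699
Acceptance region: (94.1190, 99.8810)
Under H₁ (μ = 101): z_high = (99.8810 - 101)/1.4699 = -0.7613, z_low = (94.1190 - 101)/1.4699 = -4.6813
β = P(not reject | H₁) = Φ(-0.7613) - Φ(-4.6813) ≈ 0.2232

Answer: β ≈ 0.2232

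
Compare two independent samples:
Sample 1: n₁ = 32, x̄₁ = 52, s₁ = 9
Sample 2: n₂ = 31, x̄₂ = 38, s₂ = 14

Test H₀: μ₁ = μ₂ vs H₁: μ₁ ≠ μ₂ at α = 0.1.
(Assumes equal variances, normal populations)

Pooled variance: s²_p = [31×9² + 30×14²]/(61) = 137.5574
s_p = 11.7285
SE = s_p×√(1/n₁ + 1/n₂) = 11.7285×√(1/32 + 1/31) = 2.9557
t = (x̄₁ - x̄₂)/SE = (52 - 38)/2.9557 = 4.7366
df = 61, t-critical = ±1.670
Decision: reject H₀

Answer: t = 4.7366, reject H₀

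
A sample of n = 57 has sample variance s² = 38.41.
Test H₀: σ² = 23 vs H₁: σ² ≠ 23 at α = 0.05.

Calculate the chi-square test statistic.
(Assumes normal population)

Answer: χ² = 93.5200, reject H₀

Derivation:
df = n - 1 = 56
χ² = (n-1)s²/σ₀² = 56×38.41/23 = 93.5200
Critical values: χ²_{0.975,56} = 37.212, χ²_{0.025,56} = 78.567
Rejection region: χ² < 37.212 or χ² > 78.567
Decision: reject H₀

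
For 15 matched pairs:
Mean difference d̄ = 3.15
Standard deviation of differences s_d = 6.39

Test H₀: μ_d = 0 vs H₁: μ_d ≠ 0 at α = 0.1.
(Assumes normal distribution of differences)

Answer: t = 1.9092, reject H₀

Derivation:
df = n - 1 = 14
SE = s_d/√n = 6.39/√15 = 1.6499
t = d̄/SE = 3.15/1.6499 = 1.9092
Critical value: t_{0.05,14} = ±1.761
p-value ≈ 0.0769
Decision: reject H₀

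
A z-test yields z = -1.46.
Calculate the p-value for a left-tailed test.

For z = -1.46:
p = P(Z < -1.46) = Φ(-1.46) = 0.0721

Answer: p-value ≈ 0.0721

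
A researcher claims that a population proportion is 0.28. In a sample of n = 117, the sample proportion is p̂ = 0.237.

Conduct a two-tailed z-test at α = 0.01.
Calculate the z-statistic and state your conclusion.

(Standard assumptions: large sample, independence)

H₀: p = 0.28, H₁: p ≠ 0.28
Standard error: SE = √(p₀(1-p₀)/n) = √(0.28×0.72/117) = 0.041510
z-statistic: z = (p̂ - p₀)/SE = (0.237 - 0.28)/0.041510 = -1.0359
Critical value: z_0.005 = ±2.576
p-value = 0.3002
Decision: fail to reject H₀ at α = 0.01

Answer: z = -1.0359, fail to reject H₀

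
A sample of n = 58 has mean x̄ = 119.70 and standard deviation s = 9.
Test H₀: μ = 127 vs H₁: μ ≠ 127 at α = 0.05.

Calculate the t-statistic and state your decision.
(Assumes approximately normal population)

df = n - 1 = 57
SE = s/√n = 9/√58 = 1.1818
t = (x̄ - μ₀)/SE = (119.70 - 127)/1.1818 = -6.1770
Critical value: t_{0.025,57} = ±2.002
p-value < 0.0001
Decision: reject H₀

Answer: t = -6.1770, reject H₀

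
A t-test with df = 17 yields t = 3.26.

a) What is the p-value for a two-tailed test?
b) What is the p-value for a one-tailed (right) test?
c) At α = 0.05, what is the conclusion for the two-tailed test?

Answer: a) 0.0046, b) 0.0023, c) reject H₀

Derivation:
Using t-distribution with df = 17:
a) Two-tailed: p = 2×P(T > 3.26) = 0.0046
b) One-tailed: p = P(T > 3.26) = 0.0023
c) 0.0046 < 0.05, reject H₀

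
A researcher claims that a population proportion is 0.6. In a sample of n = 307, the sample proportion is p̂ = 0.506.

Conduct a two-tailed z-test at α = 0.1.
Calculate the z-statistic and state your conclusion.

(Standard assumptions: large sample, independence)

H₀: p = 0.6, H₁: p ≠ 0.6
Standard error: SE = √(p₀(1-p₀)/n) = √(0.6×0.4/307) = 0.027960
z-statistic: z = (p̂ - p₀)/SE = (0.506 - 0.6)/0.027960 = -3.3619
Critical value: z_0.05 = ±1.645
p-value = 0.0008
Decision: reject H₀ at α = 0.1

Answer: z = -3.3619, reject H₀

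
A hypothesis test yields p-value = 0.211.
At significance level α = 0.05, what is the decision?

Compare p-value to α:
0.211 ≥ 0.05
Decision: fail to reject H₀

Answer: fail to reject H₀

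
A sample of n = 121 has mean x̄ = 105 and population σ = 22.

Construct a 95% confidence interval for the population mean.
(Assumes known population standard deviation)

Answer: (101.0800, 108.9200)

Derivation:
Confidence level: 95%, α = 0.05
z_0.025 = 1.960
SE = σ/√n = 22/√121 = 2.0000
Margin of error = 1.960 × 2.0000 = 3.9200
CI: x̄ ± margin = 105 ± 3.9200
CI: (101.0800, 108.9200)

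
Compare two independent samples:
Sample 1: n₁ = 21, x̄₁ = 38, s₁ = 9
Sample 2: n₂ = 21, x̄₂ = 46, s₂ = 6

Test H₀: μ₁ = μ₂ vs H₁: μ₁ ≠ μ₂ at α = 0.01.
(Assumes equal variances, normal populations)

Answer: t = -3.3893, reject H₀

Derivation:
Pooled variance: s²_p = [20×9² + 20×6²]/(40) = 58.5000
s_p = 7.6485
SE = s_p×√(1/n₁ + 1/n₂) = 7.6485×√(1/21 + 1/21) = 2.3604
t = (x̄₁ - x̄₂)/SE = (38 - 46)/2.3604 = -3.3893
df = 40, t-critical = ±2.704
Decision: reject H₀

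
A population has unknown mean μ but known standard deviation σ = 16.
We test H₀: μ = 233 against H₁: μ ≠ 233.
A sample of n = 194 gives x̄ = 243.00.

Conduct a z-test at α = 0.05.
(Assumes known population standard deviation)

Answer: z = 8.7055, reject H₀

Derivation:
Standard error: SE = σ/√n = 16/√194 = 1.1487
z-statistic: z = (x̄ - μ₀)/SE = (243.00 - 233)/1.1487 = 8.7055
Critical value: ±1.960
p-value < 0.0001
Decision: reject H₀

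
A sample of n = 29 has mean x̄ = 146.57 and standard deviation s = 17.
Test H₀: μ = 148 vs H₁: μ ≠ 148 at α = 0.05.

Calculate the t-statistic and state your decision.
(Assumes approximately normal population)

df = n - 1 = 28
SE = s/√n = 17/√29 = 3.1568
t = (x̄ - μ₀)/SE = (146.57 - 148)/3.1568 = -0.4530
Critical value: t_{0.025,28} = ±2.048
p-value ≈ 0.6540
Decision: fail to reject H₀

Answer: t = -0.4530, fail to reject H₀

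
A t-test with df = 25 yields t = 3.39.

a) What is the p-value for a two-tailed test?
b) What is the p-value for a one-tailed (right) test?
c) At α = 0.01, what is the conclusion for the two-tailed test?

Using t-distribution with df = 25:
a) Two-tailed: p = 2×P(T > 3.39) = 0.0023
b) One-tailed: p = P(T > 3.39) = 0.0012
c) 0.0023 < 0.01, reject H₀

Answer: a) 0.0023, b) 0.0012, c) reject H₀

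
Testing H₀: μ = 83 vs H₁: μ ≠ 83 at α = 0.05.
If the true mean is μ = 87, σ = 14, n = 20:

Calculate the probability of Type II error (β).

Answer: β ≈ 0.7519

Derivation:
SE = σ/√n = 14/√20 = 3.1305
Critical values: μ₀ ± z_0.025×SE = 83 ± 1.960×3.1305
Acceptance region: (76.8642, 89.1358)
Under H₁ (μ = 87): z_high = (89.1358 - 87)/3.1305 = 0.6823, z_low = (76.8642 - 87)/3.1305 = -3.2378
β = P(not reject | H₁) = Φ(0.6823) - Φ(-3.2378) ≈ 0.7519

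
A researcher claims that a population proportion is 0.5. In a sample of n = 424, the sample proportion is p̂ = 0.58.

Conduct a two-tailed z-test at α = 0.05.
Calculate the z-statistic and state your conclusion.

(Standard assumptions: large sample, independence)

H₀: p = 0.5, H₁: p ≠ 0.5
Standard error: SE = √(p₀(1-p₀)/n) = √(0.5×0.5/424) = 0.024282
z-statistic: z = (p̂ - p₀)/SE = (0.58 - 0.5)/0.024282 = 3.2946
Critical value: z_0.025 = ±1.960
p-value = 0.0010
Decision: reject H₀ at α = 0.05

Answer: z = 3.2946, reject H₀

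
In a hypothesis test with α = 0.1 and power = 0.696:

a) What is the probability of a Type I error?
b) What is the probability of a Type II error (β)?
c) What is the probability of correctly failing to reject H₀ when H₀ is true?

a) Type I error probability = α = 0.1
b) Power = P(reject H₀ | H₁ true) = 1 - β = 0.696, so Type II error probability = β = 1 - Power = 0.304
c) P(fail to reject H₀ | H₀ true) = 1 - α = 0.9

Answer: a) 0.1, b) 0.304, c) 0.9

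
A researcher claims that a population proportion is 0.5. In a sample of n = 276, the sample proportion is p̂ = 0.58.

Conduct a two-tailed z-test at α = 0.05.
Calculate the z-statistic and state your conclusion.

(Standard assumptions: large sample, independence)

Answer: z = 2.6582, reject H₀

Derivation:
H₀: p = 0.5, H₁: p ≠ 0.5
Standard error: SE = √(p₀(1-p₀)/n) = √(0.5×0.5/276) = 0.030096
z-statistic: z = (p̂ - p₀)/SE = (0.58 - 0.5)/0.030096 = 2.6582
Critical value: z_0.025 = ±1.960
p-value = 0.0079
Decision: reject H₀ at α = 0.05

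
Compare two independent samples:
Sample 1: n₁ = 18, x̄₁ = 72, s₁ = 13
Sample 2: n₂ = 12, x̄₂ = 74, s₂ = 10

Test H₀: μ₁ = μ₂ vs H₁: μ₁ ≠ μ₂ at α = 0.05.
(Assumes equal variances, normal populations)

Pooled variance: s²_p = [17×13² + 11×10²]/(28) = 141.8929
s_p = 11.9119
SE = s_p×√(1/n₁ + 1/n₂) = 11.9119×√(1/18 + 1/12) = 4.4393
t = (x̄₁ - x̄₂)/SE = (72 - 74)/4.4393 = -0.4505
df = 28, t-critical = ±2.048
Decision: fail to reject H₀

Answer: t = -0.4505, fail to reject H₀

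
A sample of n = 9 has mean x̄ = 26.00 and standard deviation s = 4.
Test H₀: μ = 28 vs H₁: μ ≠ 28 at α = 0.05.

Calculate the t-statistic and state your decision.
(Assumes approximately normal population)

df = n - 1 = 8
SE = s/√n = 4/√9 = 1.3333
t = (x̄ - μ₀)/SE = (26.00 - 28)/1.3333 = -1.5000
Critical value: t_{0.025,8} = ±2.306
p-value ≈ 0.1720
Decision: fail to reject H₀

Answer: t = -1.5000, fail to reject H₀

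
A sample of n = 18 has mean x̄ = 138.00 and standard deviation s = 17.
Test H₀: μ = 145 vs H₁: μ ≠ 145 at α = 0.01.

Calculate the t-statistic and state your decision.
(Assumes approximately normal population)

Answer: t = -1.7470, fail to reject H₀

Derivation:
df = n - 1 = 17
SE = s/√n = 17/√18 = 4.0069
t = (x̄ - μ₀)/SE = (138.00 - 145)/4.0069 = -1.7470
Critical value: t_{0.005,17} = ±2.898
p-value ≈ 0.0987
Decision: fail to reject H₀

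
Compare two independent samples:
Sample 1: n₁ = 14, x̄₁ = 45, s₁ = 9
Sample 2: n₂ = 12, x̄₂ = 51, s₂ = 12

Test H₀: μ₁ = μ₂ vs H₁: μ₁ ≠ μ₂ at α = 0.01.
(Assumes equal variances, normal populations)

Answer: t = -1.4550, fail to reject H₀

Derivation:
Pooled variance: s²_p = [13×9² + 11×12²]/(24) = 109.8750
s_p = 10.4821
SE = s_p×√(1/n₁ + 1/n₂) = 10.4821×√(1/14 + 1/12) = 4.1236
t = (x̄₁ - x̄₂)/SE = (45 - 51)/4.1236 = -1.4550
df = 24, t-critical = ±2.797
Decision: fail to reject H₀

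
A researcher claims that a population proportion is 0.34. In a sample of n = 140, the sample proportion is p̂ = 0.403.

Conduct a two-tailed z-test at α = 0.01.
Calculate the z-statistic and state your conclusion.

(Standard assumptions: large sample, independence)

H₀: p = 0.34, H₁: p ≠ 0.34
Standard error: SE = √(p₀(1-p₀)/n) = √(0.34×0.66/140) = 0.040036
z-statistic: z = (p̂ - p₀)/SE = (0.403 - 0.34)/0.040036 = 1.5736
Critical value: z_0.005 = ±2.576
p-value = 0.1156
Decision: fail to reject H₀ at α = 0.01

Answer: z = 1.5736, fail to reject H₀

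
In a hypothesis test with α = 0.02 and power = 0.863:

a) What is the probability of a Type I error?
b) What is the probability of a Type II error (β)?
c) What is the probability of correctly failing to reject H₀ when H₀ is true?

Answer: a) 0.02, b) 0.137, c) 0.98

Derivation:
a) Type I error probability = α = 0.02
b) Power = P(reject H₀ | H₁ true) = 1 - β = 0.863, so Type II error probability = β = 1 - Power = 0.137
c) P(fail to reject H₀ | H₀ true) = 1 - α = 0.98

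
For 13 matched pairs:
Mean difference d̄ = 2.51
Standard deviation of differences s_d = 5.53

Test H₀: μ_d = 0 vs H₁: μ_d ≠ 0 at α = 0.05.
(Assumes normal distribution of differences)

Answer: t = 1.6366, fail to reject H₀

Derivation:
df = n - 1 = 12
SE = s_d/√n = 5.53/√13 = 1.5337
t = d̄/SE = 2.51/1.5337 = 1.6366
Critical value: t_{0.025,12} = ±2.179
p-value ≈ 0.1277
Decision: fail to reject H₀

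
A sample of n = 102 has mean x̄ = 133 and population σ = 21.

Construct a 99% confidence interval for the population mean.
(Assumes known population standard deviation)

Confidence level: 99%, α = 0.01
z_0.005 = 2.576
SE = σ/√n = 21/√102 = 2.0793
Margin of error = 2.576 × 2.0793 = 5.3563
CI: x̄ ± margin = 133 ± 5.3563
CI: (127.6437, 138.3563)

Answer: (127.6437, 138.3563)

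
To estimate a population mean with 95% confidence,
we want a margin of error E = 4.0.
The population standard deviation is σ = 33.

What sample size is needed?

z_0.025 = 1.960
n = (z×σ/E)² = (1.960×33/4.0)²
n = 261.4689
Round up: n = 262

Answer: n = 262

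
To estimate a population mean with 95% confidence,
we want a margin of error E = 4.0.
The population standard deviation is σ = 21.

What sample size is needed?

Answer: n = 106

Derivation:
z_0.025 = 1.960
n = (z×σ/E)² = (1.960×21/4.0)²
n = 105.8841
Round up: n = 106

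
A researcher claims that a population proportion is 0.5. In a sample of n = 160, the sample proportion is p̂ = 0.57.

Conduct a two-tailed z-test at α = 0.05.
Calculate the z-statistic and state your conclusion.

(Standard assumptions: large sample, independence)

H₀: p = 0.5, H₁: p ≠ 0.5
Standard error: SE = √(p₀(1-p₀)/n) = √(0.5×0.5/160) = 0.039528
z-statistic: z = (p̂ - p₀)/SE = (0.57 - 0.5)/0.039528 = 1.7709
Critical value: z_0.025 = ±1.960
p-value = 0.0766
Decision: fail to reject H₀ at α = 0.05

Answer: z = 1.7709, fail to reject H₀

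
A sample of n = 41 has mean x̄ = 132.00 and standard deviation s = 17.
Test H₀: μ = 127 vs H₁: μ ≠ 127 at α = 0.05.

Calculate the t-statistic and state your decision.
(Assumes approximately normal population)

df = n - 1 = 40
SE = s/√n = 17/√41 = 2.6550
t = (x̄ - μ₀)/SE = (132.00 - 127)/2.6550 = 1.8832
Critical value: t_{0.025,40} = ±2.021
p-value ≈ 0.0670
Decision: fail to reject H₀

Answer: t = 1.8832, fail to reject H₀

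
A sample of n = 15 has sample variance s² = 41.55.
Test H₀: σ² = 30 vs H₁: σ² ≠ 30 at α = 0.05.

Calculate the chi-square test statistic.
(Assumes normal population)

df = n - 1 = 14
χ² = (n-1)s²/σ₀² = 14×41.55/30 = 19.3900
Critical values: χ²_{0.975,14} = 5.629, χ²_{0.025,14} = 26.119
Rejection region: χ² < 5.629 or χ² > 26.119
Decision: fail to reject H₀

Answer: χ² = 19.3900, fail to reject H₀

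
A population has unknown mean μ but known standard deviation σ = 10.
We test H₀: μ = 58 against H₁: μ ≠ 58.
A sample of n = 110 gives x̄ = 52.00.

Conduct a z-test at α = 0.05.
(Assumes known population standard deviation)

Answer: z = -6.2926, reject H₀

Derivation:
Standard error: SE = σ/√n = 10/√110 = 0.9535
z-statistic: z = (x̄ - μ₀)/SE = (52.00 - 58)/0.9535 = -6.2926
Critical value: ±1.960
p-value < 0.0001
Decision: reject H₀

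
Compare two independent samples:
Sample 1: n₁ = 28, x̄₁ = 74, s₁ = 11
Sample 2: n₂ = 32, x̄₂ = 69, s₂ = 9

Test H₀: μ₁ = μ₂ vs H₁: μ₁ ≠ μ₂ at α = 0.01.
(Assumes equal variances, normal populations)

Pooled variance: s²_p = [27×11² + 31×9²]/(58) = 99.6207
s_p = 9.9810
SE = s_p×√(1/n₁ + 1/n₂) = 9.9810×√(1/28 + 1/32) = 2.5828
t = (x̄₁ - x̄₂)/SE = (74 - 69)/2.5828 = 1.9359
df = 58, t-critical = ±2.663
Decision: fail to reject H₀

Answer: t = 1.9359, fail to reject H₀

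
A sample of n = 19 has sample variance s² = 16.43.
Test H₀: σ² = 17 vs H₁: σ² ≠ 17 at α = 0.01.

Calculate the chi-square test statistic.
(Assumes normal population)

df = n - 1 = 18
χ² = (n-1)s²/σ₀² = 18×16.43/17 = 17.3965
Critical values: χ²_{0.995,18} = 6.265, χ²_{0.005,18} = 37.156
Rejection region: χ² < 6.265 or χ² > 37.156
Decision: fail to reject H₀

Answer: χ² = 17.3965, fail to reject H₀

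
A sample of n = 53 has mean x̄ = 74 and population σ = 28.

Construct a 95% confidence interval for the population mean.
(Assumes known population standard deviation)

Confidence level: 95%, α = 0.05
z_0.025 = 1.960
SE = σ/√n = 28/√53 = 3.8461
Margin of error = 1.960 × 3.8461 = 7.5384
CI: x̄ ± margin = 74 ± 7.5384
CI: (66.4616, 81.5384)

Answer: (66.4616, 81.5384)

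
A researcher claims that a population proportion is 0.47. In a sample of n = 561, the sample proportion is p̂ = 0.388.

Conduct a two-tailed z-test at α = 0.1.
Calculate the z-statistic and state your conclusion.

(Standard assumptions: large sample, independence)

H₀: p = 0.47, H₁: p ≠ 0.47
Standard error: SE = √(p₀(1-p₀)/n) = √(0.47×0.53/561) = 0.021072
z-statistic: z = (p̂ - p₀)/SE = (0.388 - 0.47)/0.021072 = -3.8914
Critical value: z_0.05 = ±1.645
p-value = 0.0001
Decision: reject H₀ at α = 0.1

Answer: z = -3.8914, reject H₀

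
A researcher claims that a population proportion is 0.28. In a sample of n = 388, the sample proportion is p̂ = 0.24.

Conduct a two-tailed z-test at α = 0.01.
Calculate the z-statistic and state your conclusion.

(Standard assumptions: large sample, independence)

Answer: z = -1.7548, fail to reject H₀

Derivation:
H₀: p = 0.28, H₁: p ≠ 0.28
Standard error: SE = √(p₀(1-p₀)/n) = √(0.28×0.72/388) = 0.022794
z-statistic: z = (p̂ - p₀)/SE = (0.24 - 0.28)/0.022794 = -1.7548
Critical value: z_0.005 = ±2.576
p-value = 0.0793
Decision: fail to reject H₀ at α = 0.01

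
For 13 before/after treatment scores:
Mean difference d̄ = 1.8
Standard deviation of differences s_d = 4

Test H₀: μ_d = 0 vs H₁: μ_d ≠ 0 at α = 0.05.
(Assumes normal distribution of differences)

Answer: t = 1.6225, fail to reject H₀

Derivation:
df = n - 1 = 12
SE = s_d/√n = 4/√13 = 1.1094
t = d̄/SE = 1.8/1.1094 = 1.6225
Critical value: t_{0.025,12} = ±2.179
p-value ≈ 0.1307
Decision: fail to reject H₀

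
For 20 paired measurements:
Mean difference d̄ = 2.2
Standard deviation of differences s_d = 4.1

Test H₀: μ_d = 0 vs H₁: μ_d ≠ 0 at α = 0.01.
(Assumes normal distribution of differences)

Answer: t = 2.3997, fail to reject H₀

Derivation:
df = n - 1 = 19
SE = s_d/√n = 4.1/√20 = 0.9168
t = d̄/SE = 2.2/0.9168 = 2.3997
Critical value: t_{0.005,19} = ±2.861
p-value ≈ 0.0268
Decision: fail to reject H₀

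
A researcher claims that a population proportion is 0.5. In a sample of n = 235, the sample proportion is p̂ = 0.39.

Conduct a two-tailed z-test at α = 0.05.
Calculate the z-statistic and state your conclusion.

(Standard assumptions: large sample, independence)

H₀: p = 0.5, H₁: p ≠ 0.5
Standard error: SE = √(p₀(1-p₀)/n) = √(0.5×0.5/235) = 0.032616
z-statistic: z = (p̂ - p₀)/SE = (0.39 - 0.5)/0.032616 = -3.3726
Critical value: z_0.025 = ±1.960
p-value = 0.0007
Decision: reject H₀ at α = 0.05

Answer: z = -3.3726, reject H₀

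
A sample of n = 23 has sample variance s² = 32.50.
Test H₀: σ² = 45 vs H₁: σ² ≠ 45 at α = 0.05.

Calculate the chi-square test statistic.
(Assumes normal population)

Answer: χ² = 15.8889, fail to reject H₀

Derivation:
df = n - 1 = 22
χ² = (n-1)s²/σ₀² = 22×32.50/45 = 15.8889
Critical values: χ²_{0.975,22} = 10.982, χ²_{0.025,22} = 36.781
Rejection region: χ² < 10.982 or χ² > 36.781
Decision: fail to reject H₀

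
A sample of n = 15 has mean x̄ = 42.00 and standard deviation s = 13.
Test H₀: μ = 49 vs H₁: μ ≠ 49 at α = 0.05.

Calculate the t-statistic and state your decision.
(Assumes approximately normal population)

df = n - 1 = 14
SE = s/√n = 13/√15 = 3.3566
t = (x̄ - μ₀)/SE = (42.00 - 49)/3.3566 = -2.0854
Critical value: t_{0.025,14} = ±2.145
p-value ≈ 0.0558
Decision: fail to reject H₀

Answer: t = -2.0854, fail to reject H₀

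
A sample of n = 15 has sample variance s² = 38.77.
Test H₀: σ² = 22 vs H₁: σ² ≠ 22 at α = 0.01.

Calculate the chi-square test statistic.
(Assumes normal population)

Answer: χ² = 24.6718, fail to reject H₀

Derivation:
df = n - 1 = 14
χ² = (n-1)s²/σ₀² = 14×38.77/22 = 24.6718
Critical values: χ²_{0.995,14} = 4.075, χ²_{0.005,14} = 31.319
Rejection region: χ² < 4.075 or χ² > 31.319
Decision: fail to reject H₀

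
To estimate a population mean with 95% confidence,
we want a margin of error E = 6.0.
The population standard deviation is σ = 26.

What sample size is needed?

z_0.025 = 1.960
n = (z×σ/E)² = (1.960×26/6.0)²
n = 72.1367
Round up: n = 73

Answer: n = 73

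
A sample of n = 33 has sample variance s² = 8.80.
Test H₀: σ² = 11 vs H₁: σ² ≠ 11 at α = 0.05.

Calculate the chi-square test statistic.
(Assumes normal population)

Answer: χ² = 25.6000, fail to reject H₀

Derivation:
df = n - 1 = 32
χ² = (n-1)s²/σ₀² = 32×8.80/11 = 25.6000
Critical values: χ²_{0.975,32} = 18.291, χ²_{0.025,32} = 49.480
Rejection region: χ² < 18.291 or χ² > 49.480
Decision: fail to reject H₀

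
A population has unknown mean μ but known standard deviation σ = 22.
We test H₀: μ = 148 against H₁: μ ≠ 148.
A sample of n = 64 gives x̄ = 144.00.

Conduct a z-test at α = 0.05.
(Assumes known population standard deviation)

Answer: z = -1.4545, fail to reject H₀

Derivation:
Standard error: SE = σ/√n = 22/√64 = 2.7500
z-statistic: z = (x̄ - μ₀)/SE = (144.00 - 148)/2.7500 = -1.4545
Critical value: ±1.960
p-value = 0.1458
Decision: fail to reject H₀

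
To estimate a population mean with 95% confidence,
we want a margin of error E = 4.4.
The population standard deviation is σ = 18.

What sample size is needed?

z_0.025 = 1.960
n = (z×σ/E)² = (1.960×18/4.4)²
n = 64.2912
Round up: n = 65

Answer: n = 65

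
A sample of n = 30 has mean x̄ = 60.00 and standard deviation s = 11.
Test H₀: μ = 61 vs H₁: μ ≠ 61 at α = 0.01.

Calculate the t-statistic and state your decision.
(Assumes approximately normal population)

df = n - 1 = 29
SE = s/√n = 11/√30 = 2.0083
t = (x̄ - μ₀)/SE = (60.00 - 61)/2.0083 = -0.4979
Critical value: t_{0.005,29} = ±2.756
p-value ≈ 0.6223
Decision: fail to reject H₀

Answer: t = -0.4979, fail to reject H₀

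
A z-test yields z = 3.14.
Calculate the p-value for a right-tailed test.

Answer: p-value ≈ 0.0008

Derivation:
For z = 3.14:
p = P(Z > 3.14) = 1 - Φ(3.14) = 0.0008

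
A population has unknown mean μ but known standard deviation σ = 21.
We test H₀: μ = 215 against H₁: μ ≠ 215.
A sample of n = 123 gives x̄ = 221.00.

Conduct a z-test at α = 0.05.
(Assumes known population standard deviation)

Standard error: SE = σ/√n = 21/√123 = 1.8935
z-statistic: z = (x̄ - μ₀)/SE = (221.00 - 215)/1.8935 = 3.1687
Critical value: ±1.960
p-value = 0.0015
Decision: reject H₀

Answer: z = 3.1687, reject H₀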